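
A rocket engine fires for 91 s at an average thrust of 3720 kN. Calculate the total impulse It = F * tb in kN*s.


It = 3720 * 91 = 338520 kN*s

338520 kN*s


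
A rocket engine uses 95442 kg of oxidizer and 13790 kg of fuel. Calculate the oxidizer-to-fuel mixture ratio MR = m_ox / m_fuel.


MR = 95442 / 13790 = 6.92

6.92


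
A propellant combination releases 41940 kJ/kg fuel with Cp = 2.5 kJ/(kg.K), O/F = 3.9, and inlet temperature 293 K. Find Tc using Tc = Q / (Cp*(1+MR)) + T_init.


Tc = 41940 / (2.5 * (1 + 3.9)) + 293 = 3717 K

3717 K


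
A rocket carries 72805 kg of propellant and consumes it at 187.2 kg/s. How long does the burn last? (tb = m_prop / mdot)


tb = 72805 / 187.2 = 388.9 s

388.9 s


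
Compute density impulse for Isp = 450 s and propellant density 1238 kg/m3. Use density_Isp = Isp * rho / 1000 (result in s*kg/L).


rho*Isp = 450 * 1238 / 1000 = 557 s*kg/L

557 s*kg/L


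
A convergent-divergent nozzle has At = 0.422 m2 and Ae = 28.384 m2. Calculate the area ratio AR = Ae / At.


AR = 28.384 / 0.422 = 67.3

67.3


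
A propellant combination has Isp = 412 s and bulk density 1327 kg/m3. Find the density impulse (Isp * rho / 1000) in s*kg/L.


rho*Isp = 412 * 1327 / 1000 = 547 s*kg/L

547 s*kg/L


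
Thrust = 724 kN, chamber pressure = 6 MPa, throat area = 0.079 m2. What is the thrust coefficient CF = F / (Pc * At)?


CF = 724000 / (6e6 * 0.079) = 1.53

1.53


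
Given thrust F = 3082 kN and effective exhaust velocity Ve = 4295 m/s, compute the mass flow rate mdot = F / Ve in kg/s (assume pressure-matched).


mdot = F / Ve = 3082000 / 4295 = 717.6 kg/s

717.6 kg/s


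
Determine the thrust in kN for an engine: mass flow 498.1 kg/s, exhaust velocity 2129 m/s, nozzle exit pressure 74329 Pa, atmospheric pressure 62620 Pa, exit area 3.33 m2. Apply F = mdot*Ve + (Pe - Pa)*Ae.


F = 498.1 * 2129 + (74329 - 62620) * 3.33 = 1.0994e+06 N = 1099.4 kN

1099.4 kN


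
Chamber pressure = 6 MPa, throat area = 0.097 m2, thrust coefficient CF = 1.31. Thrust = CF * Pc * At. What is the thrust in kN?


F = 1.31 * 6e6 * 0.097 = 762420.0 N = 762.4 kN

762.4 kN


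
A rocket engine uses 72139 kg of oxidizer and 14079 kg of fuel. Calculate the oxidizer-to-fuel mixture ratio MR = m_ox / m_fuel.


MR = 72139 / 14079 = 5.12

5.12


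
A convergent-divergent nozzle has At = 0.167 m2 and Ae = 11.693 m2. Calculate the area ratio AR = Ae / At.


AR = 11.693 / 0.167 = 70.0

70.0


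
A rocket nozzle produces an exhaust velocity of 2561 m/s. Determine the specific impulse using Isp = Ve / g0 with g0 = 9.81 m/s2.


Isp = Ve / g0 = 2561 / 9.81 = 261.1 s

261.1 s


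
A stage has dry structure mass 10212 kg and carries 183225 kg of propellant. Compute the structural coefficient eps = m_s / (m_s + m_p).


eps = 10212 / (10212 + 183225) = 0.0528

0.0528


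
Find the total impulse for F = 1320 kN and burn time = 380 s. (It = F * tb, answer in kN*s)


It = 1320 * 380 = 501600 kN*s

501600 kN*s


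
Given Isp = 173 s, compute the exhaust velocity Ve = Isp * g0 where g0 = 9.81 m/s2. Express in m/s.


Ve = Isp * g0 = 173 * 9.81 = 1697.1 m/s

1697.1 m/s


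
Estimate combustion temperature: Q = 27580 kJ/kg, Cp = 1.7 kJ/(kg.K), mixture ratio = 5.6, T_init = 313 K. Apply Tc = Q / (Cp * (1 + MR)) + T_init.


Tc = 27580 / (1.7 * (1 + 5.6)) + 313 = 2771 K

2771 K


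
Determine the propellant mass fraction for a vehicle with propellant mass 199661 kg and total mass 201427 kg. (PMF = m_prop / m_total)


PMF = 199661 / 201427 = 0.991

0.991


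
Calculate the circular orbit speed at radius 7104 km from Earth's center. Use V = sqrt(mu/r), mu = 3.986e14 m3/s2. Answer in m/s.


V = sqrt(3.986e14 / 7104000) = 7491 m/s

7491 m/s


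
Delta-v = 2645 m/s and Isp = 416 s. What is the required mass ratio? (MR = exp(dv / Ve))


Ve = 416 * 9.81 = 4080.96 m/s
MR = exp(2645 / 4080.96) = 1.912

1.912


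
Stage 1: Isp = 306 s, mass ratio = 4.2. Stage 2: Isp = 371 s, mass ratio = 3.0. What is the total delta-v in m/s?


dV1 = 306 * 9.81 * ln(4.2) = 4307.9 m/s
dV2 = 371 * 9.81 * ln(3.0) = 3998.4 m/s
Total dV = 4307.9 + 3998.4 = 8306.3 m/s ~ 8306 m/s

8306 m/s


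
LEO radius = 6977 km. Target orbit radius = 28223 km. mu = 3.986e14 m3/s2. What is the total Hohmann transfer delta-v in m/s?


V1 = sqrt(mu/r1) = 7558.48 m/s
dV1 = V1*(sqrt(2*r2/(r1+r2)) - 1) = 2013.01 m/s
V2 = sqrt(mu/r2) = 3758.09 m/s
dV2 = V2*(1 - sqrt(2*r1/(r1+r2))) = 1391.92 m/s
Total dV = 3405 m/s

3405 m/s


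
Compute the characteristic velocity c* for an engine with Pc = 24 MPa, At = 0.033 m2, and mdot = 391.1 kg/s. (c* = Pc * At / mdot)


c* = 24e6 * 0.033 / 391.1 = 2025 m/s

2025 m/s


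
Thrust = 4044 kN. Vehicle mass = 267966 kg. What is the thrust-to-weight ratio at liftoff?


TWR = 4044000 / (267966 * 9.81) = 1.54

1.54


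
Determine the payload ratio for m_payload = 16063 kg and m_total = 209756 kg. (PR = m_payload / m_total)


PR = 16063 / 209756 = 0.0766

0.0766


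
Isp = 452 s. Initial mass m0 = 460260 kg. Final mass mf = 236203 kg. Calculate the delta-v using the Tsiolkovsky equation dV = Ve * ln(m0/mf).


Ve = 452 * 9.81 = 4434.12 m/s
dV = 4434.12 * ln(460260/236203) = 2958 m/s

2958 m/s


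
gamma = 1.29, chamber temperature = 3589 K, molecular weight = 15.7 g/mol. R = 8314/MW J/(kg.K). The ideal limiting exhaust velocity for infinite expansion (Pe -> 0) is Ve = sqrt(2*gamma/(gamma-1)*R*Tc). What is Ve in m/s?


R = 8314 / 15.7 = 529.55 J/(kg.K)
Ve = sqrt(2 * 1.29 / (1.29 - 1) * 529.55 * 3589) = 4112 m/s

4112 m/s


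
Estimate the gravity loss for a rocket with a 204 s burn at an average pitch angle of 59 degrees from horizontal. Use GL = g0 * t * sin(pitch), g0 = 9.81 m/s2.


GL = 9.81 * 204 * sin(59 deg) = 1715 m/s

1715 m/s


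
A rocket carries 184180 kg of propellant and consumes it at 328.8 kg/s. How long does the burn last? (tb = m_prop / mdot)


tb = 184180 / 328.8 = 560.2 s

560.2 s


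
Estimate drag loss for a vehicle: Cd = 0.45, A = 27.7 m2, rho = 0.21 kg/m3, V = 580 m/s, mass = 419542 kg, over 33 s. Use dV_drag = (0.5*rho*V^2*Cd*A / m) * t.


D = 0.5 * 0.21 * 580^2 * 0.45 * 27.7 = 440288.73 N
a = 440288.73 / 419542 = 1.0495 m/s2
dV = 1.0495 * 33 = 34.6 m/s

34.6 m/s


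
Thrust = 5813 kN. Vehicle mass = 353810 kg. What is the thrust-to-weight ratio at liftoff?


TWR = 5813000 / (353810 * 9.81) = 1.67

1.67


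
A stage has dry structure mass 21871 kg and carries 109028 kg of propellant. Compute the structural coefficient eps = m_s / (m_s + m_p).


eps = 21871 / (21871 + 109028) = 0.1671

0.1671


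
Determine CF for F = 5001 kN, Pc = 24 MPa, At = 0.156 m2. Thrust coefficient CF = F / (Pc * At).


CF = 5001000 / (24e6 * 0.156) = 1.34

1.34


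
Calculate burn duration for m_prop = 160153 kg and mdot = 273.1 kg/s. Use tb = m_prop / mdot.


tb = 160153 / 273.1 = 586.4 s

586.4 s


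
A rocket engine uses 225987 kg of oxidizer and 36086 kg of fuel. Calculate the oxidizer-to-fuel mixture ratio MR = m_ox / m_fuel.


MR = 225987 / 36086 = 6.26

6.26


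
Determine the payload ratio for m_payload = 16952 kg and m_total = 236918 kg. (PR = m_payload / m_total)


PR = 16952 / 236918 = 0.0716

0.0716


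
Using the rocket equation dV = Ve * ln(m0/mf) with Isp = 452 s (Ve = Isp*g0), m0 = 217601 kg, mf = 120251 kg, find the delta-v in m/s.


Ve = 452 * 9.81 = 4434.12 m/s
dV = 4434.12 * ln(217601/120251) = 2630 m/s

2630 m/s


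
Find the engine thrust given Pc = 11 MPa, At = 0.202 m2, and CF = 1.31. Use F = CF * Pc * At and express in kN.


F = 1.31 * 11e6 * 0.202 = 2.9108e+06 N = 2910.8 kN

2910.8 kN


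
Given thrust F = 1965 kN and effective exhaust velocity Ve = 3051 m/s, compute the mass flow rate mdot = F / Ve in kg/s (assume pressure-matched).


mdot = F / Ve = 1965000 / 3051 = 644.1 kg/s

644.1 kg/s


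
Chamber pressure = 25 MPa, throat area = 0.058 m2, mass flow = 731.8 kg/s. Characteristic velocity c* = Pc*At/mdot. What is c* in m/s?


c* = 25e6 * 0.058 / 731.8 = 1981 m/s

1981 m/s


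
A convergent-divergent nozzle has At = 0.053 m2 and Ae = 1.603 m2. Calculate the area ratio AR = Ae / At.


AR = 1.603 / 0.053 = 30.2

30.2


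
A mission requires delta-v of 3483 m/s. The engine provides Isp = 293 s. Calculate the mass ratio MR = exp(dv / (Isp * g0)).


Ve = 293 * 9.81 = 2874.33 m/s
MR = exp(3483 / 2874.33) = 3.359

3.359


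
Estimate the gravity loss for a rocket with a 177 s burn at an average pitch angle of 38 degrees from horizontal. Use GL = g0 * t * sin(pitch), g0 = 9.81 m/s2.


GL = 9.81 * 177 * sin(38 deg) = 1069 m/s

1069 m/s


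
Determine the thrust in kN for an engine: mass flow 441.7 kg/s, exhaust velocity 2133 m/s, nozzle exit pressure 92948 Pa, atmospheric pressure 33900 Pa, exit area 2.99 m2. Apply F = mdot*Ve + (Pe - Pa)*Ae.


F = 441.7 * 2133 + (92948 - 33900) * 2.99 = 1.1187e+06 N = 1118.7 kN

1118.7 kN


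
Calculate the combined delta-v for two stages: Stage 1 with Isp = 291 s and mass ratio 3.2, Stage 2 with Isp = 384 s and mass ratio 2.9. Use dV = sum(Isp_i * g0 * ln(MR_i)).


dV1 = 291 * 9.81 * ln(3.2) = 3320.5 m/s
dV2 = 384 * 9.81 * ln(2.9) = 4010.8 m/s
Total dV = 3320.5 + 4010.8 = 7331.3 m/s ~ 7331 m/s

7331 m/s


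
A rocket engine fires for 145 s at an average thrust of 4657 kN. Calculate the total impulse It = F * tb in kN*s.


It = 4657 * 145 = 675265 kN*s

675265 kN*s


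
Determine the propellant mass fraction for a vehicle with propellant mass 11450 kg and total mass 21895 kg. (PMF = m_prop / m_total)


PMF = 11450 / 21895 = 0.523

0.523


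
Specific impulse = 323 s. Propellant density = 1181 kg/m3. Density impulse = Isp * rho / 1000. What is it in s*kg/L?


rho*Isp = 323 * 1181 / 1000 = 381 s*kg/L

381 s*kg/L


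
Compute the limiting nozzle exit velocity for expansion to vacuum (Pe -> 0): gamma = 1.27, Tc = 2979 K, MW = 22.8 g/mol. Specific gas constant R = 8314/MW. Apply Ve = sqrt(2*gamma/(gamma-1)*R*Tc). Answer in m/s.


R = 8314 / 22.8 = 364.65 J/(kg.K)
Ve = sqrt(2 * 1.27 / (1.27 - 1) * 364.65 * 2979) = 3197 m/s

3197 m/s


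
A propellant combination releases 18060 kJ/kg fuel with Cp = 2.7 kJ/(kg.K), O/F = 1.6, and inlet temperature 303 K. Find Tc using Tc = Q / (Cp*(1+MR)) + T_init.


Tc = 18060 / (2.7 * (1 + 1.6)) + 303 = 2876 K

2876 K


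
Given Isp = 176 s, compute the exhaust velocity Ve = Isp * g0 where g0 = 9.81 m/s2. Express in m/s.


Ve = Isp * g0 = 176 * 9.81 = 1726.6 m/s

1726.6 m/s


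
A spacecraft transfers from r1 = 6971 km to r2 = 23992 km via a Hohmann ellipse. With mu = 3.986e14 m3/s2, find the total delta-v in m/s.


V1 = sqrt(mu/r1) = 7561.73 m/s
dV1 = V1*(sqrt(2*r2/(r1+r2)) - 1) = 1851.7 m/s
V2 = sqrt(mu/r2) = 4076.01 m/s
dV2 = V2*(1 - sqrt(2*r1/(r1+r2))) = 1340.89 m/s
Total dV = 3193 m/s

3193 m/s


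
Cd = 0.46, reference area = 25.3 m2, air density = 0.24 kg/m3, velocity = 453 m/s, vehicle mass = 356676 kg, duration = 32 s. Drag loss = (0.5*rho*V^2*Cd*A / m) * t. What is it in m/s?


D = 0.5 * 0.24 * 453^2 * 0.46 * 25.3 = 286586.68 N
a = 286586.68 / 356676 = 0.8035 m/s2
dV = 0.8035 * 32 = 25.7 m/s

25.7 m/s


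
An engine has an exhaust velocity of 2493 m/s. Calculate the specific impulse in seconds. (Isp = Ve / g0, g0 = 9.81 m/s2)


Isp = Ve / g0 = 2493 / 9.81 = 254.1 s

254.1 s


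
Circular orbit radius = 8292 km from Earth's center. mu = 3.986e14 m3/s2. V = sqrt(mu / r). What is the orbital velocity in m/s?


V = sqrt(3.986e14 / 8292000) = 6933 m/s

6933 m/s


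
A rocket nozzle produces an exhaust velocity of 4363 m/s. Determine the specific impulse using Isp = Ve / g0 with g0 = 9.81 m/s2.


Isp = Ve / g0 = 4363 / 9.81 = 444.8 s

444.8 s


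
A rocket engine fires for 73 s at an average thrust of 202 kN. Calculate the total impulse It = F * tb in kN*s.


It = 202 * 73 = 14746 kN*s

14746 kN*s


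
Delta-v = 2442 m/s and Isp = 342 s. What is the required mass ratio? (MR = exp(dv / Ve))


Ve = 342 * 9.81 = 3355.02 m/s
MR = exp(2442 / 3355.02) = 2.071

2.071


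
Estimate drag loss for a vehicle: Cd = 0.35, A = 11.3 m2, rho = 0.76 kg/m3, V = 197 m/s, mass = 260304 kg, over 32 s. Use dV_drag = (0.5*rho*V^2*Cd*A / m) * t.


D = 0.5 * 0.76 * 197^2 * 0.35 * 11.3 = 58326.05 N
a = 58326.05 / 260304 = 0.2241 m/s2
dV = 0.2241 * 32 = 7.2 m/s

7.2 m/s


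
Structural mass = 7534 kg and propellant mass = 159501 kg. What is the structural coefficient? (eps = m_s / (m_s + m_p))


eps = 7534 / (7534 + 159501) = 0.0451

0.0451


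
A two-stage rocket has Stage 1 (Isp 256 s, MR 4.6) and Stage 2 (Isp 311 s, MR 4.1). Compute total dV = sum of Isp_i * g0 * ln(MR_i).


dV1 = 256 * 9.81 * ln(4.6) = 3832.5 m/s
dV2 = 311 * 9.81 * ln(4.1) = 4304.8 m/s
Total dV = 3832.5 + 4304.8 = 8137.3 m/s ~ 8137 m/s

8137 m/s


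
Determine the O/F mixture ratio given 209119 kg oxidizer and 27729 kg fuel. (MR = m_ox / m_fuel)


MR = 209119 / 27729 = 7.54

7.54


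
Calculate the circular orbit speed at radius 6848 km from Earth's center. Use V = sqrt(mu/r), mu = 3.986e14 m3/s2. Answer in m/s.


V = sqrt(3.986e14 / 6848000) = 7629 m/s

7629 m/s


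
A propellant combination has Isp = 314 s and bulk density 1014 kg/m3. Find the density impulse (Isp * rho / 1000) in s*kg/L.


rho*Isp = 314 * 1014 / 1000 = 318 s*kg/L

318 s*kg/L


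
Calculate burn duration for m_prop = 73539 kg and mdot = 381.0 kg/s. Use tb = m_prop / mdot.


tb = 73539 / 381.0 = 193.0 s

193.0 s


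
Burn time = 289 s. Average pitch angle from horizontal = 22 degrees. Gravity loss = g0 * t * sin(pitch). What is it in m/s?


GL = 9.81 * 289 * sin(22 deg) = 1062 m/s

1062 m/s


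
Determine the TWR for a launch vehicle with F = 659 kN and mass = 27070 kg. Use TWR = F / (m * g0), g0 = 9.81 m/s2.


TWR = 659000 / (27070 * 9.81) = 2.48

2.48


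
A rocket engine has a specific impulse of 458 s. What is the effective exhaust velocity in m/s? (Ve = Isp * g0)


Ve = Isp * g0 = 458 * 9.81 = 4493.0 m/s

4493.0 m/s


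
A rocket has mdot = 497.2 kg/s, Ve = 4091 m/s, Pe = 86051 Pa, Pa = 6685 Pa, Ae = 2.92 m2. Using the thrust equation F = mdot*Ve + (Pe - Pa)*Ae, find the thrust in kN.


F = 497.2 * 4091 + (86051 - 6685) * 2.92 = 2.2658e+06 N = 2265.8 kN

2265.8 kN


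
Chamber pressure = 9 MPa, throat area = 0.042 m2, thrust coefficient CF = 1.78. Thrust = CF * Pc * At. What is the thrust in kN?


F = 1.78 * 9e6 * 0.042 = 672840.0 N = 672.8 kN

672.8 kN


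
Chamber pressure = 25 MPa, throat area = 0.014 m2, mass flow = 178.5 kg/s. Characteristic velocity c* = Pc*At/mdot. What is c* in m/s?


c* = 25e6 * 0.014 / 178.5 = 1961 m/s

1961 m/s


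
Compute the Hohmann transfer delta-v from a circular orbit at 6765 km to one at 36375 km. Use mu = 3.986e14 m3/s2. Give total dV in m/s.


V1 = sqrt(mu/r1) = 7676.0 m/s
dV1 = V1*(sqrt(2*r2/(r1+r2)) - 1) = 2292.08 m/s
V2 = sqrt(mu/r2) = 3310.3 m/s
dV2 = V2*(1 - sqrt(2*r1/(r1+r2))) = 1456.44 m/s
Total dV = 3749 m/s

3749 m/s


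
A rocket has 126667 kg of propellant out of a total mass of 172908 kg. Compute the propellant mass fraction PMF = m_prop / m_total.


PMF = 126667 / 172908 = 0.733

0.733


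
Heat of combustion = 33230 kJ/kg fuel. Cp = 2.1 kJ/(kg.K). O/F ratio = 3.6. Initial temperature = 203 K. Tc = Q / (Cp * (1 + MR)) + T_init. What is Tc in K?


Tc = 33230 / (2.1 * (1 + 3.6)) + 203 = 3643 K

3643 K


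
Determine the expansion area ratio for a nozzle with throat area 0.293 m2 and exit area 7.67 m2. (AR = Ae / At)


AR = 7.67 / 0.293 = 26.2

26.2


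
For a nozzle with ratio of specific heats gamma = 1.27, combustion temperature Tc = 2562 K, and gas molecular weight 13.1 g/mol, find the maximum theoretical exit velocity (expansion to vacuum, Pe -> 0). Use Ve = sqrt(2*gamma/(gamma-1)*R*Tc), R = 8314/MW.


R = 8314 / 13.1 = 634.66 J/(kg.K)
Ve = sqrt(2 * 1.27 / (1.27 - 1) * 634.66 * 2562) = 3911 m/s

3911 m/s


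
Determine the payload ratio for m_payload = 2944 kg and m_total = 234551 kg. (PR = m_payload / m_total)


PR = 2944 / 234551 = 0.0126

0.0126


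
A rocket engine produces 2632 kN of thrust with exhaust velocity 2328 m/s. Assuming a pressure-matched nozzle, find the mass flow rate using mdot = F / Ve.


mdot = F / Ve = 2632000 / 2328 = 1130.6 kg/s

1130.6 kg/s


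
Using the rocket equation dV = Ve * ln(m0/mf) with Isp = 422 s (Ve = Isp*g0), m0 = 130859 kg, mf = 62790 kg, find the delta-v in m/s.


Ve = 422 * 9.81 = 4139.82 m/s
dV = 4139.82 * ln(130859/62790) = 3040 m/s

3040 m/s


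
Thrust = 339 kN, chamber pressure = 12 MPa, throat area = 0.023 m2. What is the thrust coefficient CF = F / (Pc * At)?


CF = 339000 / (12e6 * 0.023) = 1.23

1.23


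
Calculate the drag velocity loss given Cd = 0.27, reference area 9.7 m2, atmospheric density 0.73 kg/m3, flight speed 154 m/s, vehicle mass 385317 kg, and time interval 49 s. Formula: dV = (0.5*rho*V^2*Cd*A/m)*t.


D = 0.5 * 0.73 * 154^2 * 0.27 * 9.7 = 22670.95 N
a = 22670.95 / 385317 = 0.0588 m/s2
dV = 0.0588 * 49 = 2.9 m/s

2.9 m/s


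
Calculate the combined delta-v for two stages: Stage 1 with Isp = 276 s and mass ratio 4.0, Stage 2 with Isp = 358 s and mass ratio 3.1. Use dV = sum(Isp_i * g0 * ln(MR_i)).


dV1 = 276 * 9.81 * ln(4.0) = 3753.5 m/s
dV2 = 358 * 9.81 * ln(3.1) = 3973.5 m/s
Total dV = 3753.5 + 3973.5 = 7727.0 m/s ~ 7727 m/s

7727 m/s


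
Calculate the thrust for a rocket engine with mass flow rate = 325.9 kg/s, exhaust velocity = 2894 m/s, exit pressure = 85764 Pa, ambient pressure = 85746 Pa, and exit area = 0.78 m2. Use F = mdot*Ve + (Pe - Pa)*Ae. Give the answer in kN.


F = 325.9 * 2894 + (85764 - 85746) * 0.78 = 943169.0 N = 943.2 kN

943.2 kN


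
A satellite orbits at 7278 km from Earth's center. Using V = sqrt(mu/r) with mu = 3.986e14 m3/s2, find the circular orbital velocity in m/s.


V = sqrt(3.986e14 / 7278000) = 7401 m/s

7401 m/s


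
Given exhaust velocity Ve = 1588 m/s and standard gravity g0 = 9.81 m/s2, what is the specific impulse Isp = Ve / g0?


Isp = Ve / g0 = 1588 / 9.81 = 161.9 s

161.9 s


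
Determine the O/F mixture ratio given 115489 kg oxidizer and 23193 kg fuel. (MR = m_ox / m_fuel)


MR = 115489 / 23193 = 4.98

4.98


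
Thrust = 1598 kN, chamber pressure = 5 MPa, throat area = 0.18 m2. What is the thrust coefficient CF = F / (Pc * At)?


CF = 1598000 / (5e6 * 0.18) = 1.78

1.78


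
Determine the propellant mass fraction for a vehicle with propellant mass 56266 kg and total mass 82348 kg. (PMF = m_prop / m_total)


PMF = 56266 / 82348 = 0.683

0.683


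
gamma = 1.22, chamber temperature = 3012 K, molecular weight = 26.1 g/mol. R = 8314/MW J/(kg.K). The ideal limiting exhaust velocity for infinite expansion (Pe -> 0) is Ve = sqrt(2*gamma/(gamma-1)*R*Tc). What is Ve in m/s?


R = 8314 / 26.1 = 318.54 J/(kg.K)
Ve = sqrt(2 * 1.22 / (1.22 - 1) * 318.54 * 3012) = 3262 m/s

3262 m/s


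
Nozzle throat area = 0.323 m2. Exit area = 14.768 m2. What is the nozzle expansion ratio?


AR = 14.768 / 0.323 = 45.7

45.7


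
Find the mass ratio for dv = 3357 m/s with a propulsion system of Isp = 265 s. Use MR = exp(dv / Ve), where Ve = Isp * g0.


Ve = 265 * 9.81 = 2599.65 m/s
MR = exp(3357 / 2599.65) = 3.638

3.638


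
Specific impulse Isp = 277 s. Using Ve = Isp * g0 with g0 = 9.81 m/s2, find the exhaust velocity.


Ve = Isp * g0 = 277 * 9.81 = 2717.4 m/s

2717.4 m/s


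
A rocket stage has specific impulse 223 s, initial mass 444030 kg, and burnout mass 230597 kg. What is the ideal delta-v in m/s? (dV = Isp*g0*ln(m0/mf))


Ve = 223 * 9.81 = 2187.63 m/s
dV = 2187.63 * ln(444030/230597) = 1433 m/s

1433 m/s


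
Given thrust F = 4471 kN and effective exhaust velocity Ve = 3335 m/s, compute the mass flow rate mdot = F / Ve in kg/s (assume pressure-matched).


mdot = F / Ve = 4471000 / 3335 = 1340.6 kg/s

1340.6 kg/s


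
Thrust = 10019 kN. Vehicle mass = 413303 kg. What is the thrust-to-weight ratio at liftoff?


TWR = 10019000 / (413303 * 9.81) = 2.47

2.47


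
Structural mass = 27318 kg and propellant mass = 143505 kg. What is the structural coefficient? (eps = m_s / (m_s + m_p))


eps = 27318 / (27318 + 143505) = 0.1599

0.1599


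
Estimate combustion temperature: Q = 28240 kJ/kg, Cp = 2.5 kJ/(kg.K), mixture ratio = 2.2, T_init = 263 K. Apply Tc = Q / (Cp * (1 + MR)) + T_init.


Tc = 28240 / (2.5 * (1 + 2.2)) + 263 = 3793 K

3793 K


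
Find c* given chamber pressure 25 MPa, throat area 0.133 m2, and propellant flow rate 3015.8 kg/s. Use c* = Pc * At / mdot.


c* = 25e6 * 0.133 / 3015.8 = 1103 m/s

1103 m/s


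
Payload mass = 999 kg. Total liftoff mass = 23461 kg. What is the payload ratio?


PR = 999 / 23461 = 0.0426

0.0426


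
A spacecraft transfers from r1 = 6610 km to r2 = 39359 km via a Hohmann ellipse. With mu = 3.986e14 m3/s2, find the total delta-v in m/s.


V1 = sqrt(mu/r1) = 7765.47 m/s
dV1 = V1*(sqrt(2*r2/(r1+r2)) - 1) = 2396.37 m/s
V2 = sqrt(mu/r2) = 3182.34 m/s
dV2 = V2*(1 - sqrt(2*r1/(r1+r2))) = 1475.75 m/s
Total dV = 3872 m/s

3872 m/s


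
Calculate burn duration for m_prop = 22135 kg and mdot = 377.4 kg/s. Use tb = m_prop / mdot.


tb = 22135 / 377.4 = 58.7 s

58.7 s


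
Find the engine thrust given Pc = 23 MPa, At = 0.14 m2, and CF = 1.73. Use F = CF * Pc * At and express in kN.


F = 1.73 * 23e6 * 0.14 = 5.5706e+06 N = 5570.6 kN

5570.6 kN


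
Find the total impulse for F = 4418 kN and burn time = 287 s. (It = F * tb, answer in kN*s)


It = 4418 * 287 = 1267966 kN*s

1267966 kN*s


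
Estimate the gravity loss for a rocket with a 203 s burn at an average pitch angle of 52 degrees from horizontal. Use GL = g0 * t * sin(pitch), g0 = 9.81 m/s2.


GL = 9.81 * 203 * sin(52 deg) = 1569 m/s

1569 m/s


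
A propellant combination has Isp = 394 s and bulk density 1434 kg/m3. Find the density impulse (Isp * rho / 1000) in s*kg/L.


rho*Isp = 394 * 1434 / 1000 = 565 s*kg/L

565 s*kg/L


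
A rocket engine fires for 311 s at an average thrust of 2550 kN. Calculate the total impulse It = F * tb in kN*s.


It = 2550 * 311 = 793050 kN*s

793050 kN*s


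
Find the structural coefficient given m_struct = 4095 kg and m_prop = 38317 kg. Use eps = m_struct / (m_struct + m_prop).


eps = 4095 / (4095 + 38317) = 0.0966

0.0966


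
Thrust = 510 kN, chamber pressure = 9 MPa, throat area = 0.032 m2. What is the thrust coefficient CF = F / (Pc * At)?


CF = 510000 / (9e6 * 0.032) = 1.77

1.77


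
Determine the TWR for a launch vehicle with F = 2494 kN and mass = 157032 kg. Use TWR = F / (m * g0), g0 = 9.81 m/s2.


TWR = 2494000 / (157032 * 9.81) = 1.62

1.62


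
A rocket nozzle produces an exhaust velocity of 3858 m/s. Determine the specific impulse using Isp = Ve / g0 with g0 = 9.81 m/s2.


Isp = Ve / g0 = 3858 / 9.81 = 393.3 s

393.3 s


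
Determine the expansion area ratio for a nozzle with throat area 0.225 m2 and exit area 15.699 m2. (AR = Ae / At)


AR = 15.699 / 0.225 = 69.8

69.8


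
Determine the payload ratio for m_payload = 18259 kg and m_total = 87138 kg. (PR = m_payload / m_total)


PR = 18259 / 87138 = 0.2095

0.2095


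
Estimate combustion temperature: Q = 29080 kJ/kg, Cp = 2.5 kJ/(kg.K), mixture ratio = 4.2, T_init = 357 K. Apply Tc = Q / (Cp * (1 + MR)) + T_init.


Tc = 29080 / (2.5 * (1 + 4.2)) + 357 = 2594 K

2594 K


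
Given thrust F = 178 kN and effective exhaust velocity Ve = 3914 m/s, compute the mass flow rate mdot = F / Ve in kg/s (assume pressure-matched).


mdot = F / Ve = 178000 / 3914 = 45.5 kg/s

45.5 kg/s


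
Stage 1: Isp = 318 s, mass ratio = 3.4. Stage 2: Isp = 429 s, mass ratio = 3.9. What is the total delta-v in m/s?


dV1 = 318 * 9.81 * ln(3.4) = 3817.7 m/s
dV2 = 429 * 9.81 * ln(3.9) = 5727.7 m/s
Total dV = 3817.7 + 5727.7 = 9545.4 m/s ~ 9545 m/s

9545 m/s


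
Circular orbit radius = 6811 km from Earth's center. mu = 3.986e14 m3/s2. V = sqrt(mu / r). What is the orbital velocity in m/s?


V = sqrt(3.986e14 / 6811000) = 7650 m/s

7650 m/s


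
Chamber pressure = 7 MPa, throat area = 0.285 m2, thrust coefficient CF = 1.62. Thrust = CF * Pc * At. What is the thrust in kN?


F = 1.62 * 7e6 * 0.285 = 3.2319e+06 N = 3231.9 kN

3231.9 kN


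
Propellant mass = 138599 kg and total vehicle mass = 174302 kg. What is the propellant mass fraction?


PMF = 138599 / 174302 = 0.795

0.795


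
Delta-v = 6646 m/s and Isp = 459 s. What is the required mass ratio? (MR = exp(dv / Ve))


Ve = 459 * 9.81 = 4502.79 m/s
MR = exp(6646 / 4502.79) = 4.375

4.375


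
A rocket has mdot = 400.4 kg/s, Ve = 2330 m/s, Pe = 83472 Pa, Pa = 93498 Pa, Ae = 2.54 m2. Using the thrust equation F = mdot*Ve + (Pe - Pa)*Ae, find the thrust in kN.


F = 400.4 * 2330 + (83472 - 93498) * 2.54 = 907466.0 N = 907.5 kN

907.5 kN


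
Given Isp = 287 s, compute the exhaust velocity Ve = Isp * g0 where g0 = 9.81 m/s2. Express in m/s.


Ve = Isp * g0 = 287 * 9.81 = 2815.5 m/s

2815.5 m/s


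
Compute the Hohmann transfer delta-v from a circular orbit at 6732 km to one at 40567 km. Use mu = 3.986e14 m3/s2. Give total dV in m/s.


V1 = sqrt(mu/r1) = 7694.79 m/s
dV1 = V1*(sqrt(2*r2/(r1+r2)) - 1) = 2383.16 m/s
V2 = sqrt(mu/r2) = 3134.6 m/s
dV2 = V2*(1 - sqrt(2*r1/(r1+r2))) = 1462.19 m/s
Total dV = 3845 m/s

3845 m/s


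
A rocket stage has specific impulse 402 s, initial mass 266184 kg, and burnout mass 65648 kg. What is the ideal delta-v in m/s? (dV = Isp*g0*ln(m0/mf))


Ve = 402 * 9.81 = 3943.62 m/s
dV = 3943.62 * ln(266184/65648) = 5521 m/s

5521 m/s


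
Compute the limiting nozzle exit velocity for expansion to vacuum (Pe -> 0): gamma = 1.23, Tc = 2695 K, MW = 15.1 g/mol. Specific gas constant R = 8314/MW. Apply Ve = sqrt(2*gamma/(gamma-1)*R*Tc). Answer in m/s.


R = 8314 / 15.1 = 550.6 J/(kg.K)
Ve = sqrt(2 * 1.23 / (1.23 - 1) * 550.6 * 2695) = 3984 m/s

3984 m/s


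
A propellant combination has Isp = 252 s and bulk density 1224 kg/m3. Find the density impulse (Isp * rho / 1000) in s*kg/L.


rho*Isp = 252 * 1224 / 1000 = 308 s*kg/L

308 s*kg/L


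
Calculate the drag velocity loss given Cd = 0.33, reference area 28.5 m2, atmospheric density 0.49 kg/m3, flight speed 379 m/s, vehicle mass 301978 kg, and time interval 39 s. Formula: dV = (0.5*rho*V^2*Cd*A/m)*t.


D = 0.5 * 0.49 * 379^2 * 0.33 * 28.5 = 330981.18 N
a = 330981.18 / 301978 = 1.096 m/s2
dV = 1.096 * 39 = 42.7 m/s

42.7 m/s


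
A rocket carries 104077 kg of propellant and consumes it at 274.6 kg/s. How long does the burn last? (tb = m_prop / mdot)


tb = 104077 / 274.6 = 379.0 s

379.0 s


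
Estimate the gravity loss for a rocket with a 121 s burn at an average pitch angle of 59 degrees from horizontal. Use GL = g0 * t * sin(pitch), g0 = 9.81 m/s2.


GL = 9.81 * 121 * sin(59 deg) = 1017 m/s

1017 m/s


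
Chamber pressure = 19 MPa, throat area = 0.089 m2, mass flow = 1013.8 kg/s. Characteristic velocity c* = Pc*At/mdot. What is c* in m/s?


c* = 19e6 * 0.089 / 1013.8 = 1668 m/s

1668 m/s


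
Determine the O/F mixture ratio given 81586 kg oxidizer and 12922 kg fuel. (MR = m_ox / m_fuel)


MR = 81586 / 12922 = 6.31

6.31


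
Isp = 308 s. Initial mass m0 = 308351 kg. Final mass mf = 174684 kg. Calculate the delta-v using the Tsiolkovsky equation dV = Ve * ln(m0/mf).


Ve = 308 * 9.81 = 3021.48 m/s
dV = 3021.48 * ln(308351/174684) = 1717 m/s

1717 m/s


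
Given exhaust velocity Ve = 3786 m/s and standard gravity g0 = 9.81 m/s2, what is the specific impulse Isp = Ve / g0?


Isp = Ve / g0 = 3786 / 9.81 = 385.9 s

385.9 s


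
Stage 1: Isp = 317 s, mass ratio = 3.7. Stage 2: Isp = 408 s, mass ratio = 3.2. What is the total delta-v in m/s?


dV1 = 317 * 9.81 * ln(3.7) = 4068.6 m/s
dV2 = 408 * 9.81 * ln(3.2) = 4655.5 m/s
Total dV = 4068.6 + 4655.5 = 8724.1 m/s ~ 8724 m/s

8724 m/s


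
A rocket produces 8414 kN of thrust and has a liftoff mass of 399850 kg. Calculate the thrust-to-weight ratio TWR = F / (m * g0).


TWR = 8414000 / (399850 * 9.81) = 2.15

2.15


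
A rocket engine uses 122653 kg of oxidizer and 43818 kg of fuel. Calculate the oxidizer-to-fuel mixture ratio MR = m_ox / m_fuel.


MR = 122653 / 43818 = 2.8

2.8


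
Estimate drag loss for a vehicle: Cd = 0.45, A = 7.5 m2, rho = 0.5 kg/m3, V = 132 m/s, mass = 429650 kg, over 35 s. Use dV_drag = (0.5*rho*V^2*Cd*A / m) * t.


D = 0.5 * 0.5 * 132^2 * 0.45 * 7.5 = 14701.5 N
a = 14701.5 / 429650 = 0.0342 m/s2
dV = 0.0342 * 35 = 1.2 m/s

1.2 m/s


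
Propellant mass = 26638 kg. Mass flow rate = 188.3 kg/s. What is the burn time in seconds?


tb = 26638 / 188.3 = 141.5 s

141.5 s


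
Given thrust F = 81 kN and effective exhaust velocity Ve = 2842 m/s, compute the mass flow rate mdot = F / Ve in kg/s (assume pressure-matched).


mdot = F / Ve = 81000 / 2842 = 28.5 kg/s

28.5 kg/s


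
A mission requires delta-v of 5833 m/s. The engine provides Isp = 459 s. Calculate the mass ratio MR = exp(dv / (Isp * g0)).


Ve = 459 * 9.81 = 4502.79 m/s
MR = exp(5833 / 4502.79) = 3.653

3.653


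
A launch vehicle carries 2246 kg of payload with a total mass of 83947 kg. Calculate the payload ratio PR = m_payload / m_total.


PR = 2246 / 83947 = 0.0268

0.0268


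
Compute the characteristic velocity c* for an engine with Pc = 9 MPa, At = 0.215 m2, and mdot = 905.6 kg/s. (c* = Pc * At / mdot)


c* = 9e6 * 0.215 / 905.6 = 2137 m/s

2137 m/s


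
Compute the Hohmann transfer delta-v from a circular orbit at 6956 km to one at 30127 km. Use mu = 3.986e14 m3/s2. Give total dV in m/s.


V1 = sqrt(mu/r1) = 7569.88 m/s
dV1 = V1*(sqrt(2*r2/(r1+r2)) - 1) = 2079.39 m/s
V2 = sqrt(mu/r2) = 3637.4 m/s
dV2 = V2*(1 - sqrt(2*r1/(r1+r2))) = 1409.48 m/s
Total dV = 3489 m/s

3489 m/s


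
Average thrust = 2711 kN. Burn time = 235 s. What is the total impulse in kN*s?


It = 2711 * 235 = 637085 kN*s

637085 kN*s


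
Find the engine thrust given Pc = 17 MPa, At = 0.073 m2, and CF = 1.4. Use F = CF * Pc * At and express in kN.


F = 1.4 * 17e6 * 0.073 = 1.7374e+06 N = 1737.4 kN

1737.4 kN


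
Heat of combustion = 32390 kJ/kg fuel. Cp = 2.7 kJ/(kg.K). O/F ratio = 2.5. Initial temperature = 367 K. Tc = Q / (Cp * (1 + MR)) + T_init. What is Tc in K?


Tc = 32390 / (2.7 * (1 + 2.5)) + 367 = 3795 K

3795 K


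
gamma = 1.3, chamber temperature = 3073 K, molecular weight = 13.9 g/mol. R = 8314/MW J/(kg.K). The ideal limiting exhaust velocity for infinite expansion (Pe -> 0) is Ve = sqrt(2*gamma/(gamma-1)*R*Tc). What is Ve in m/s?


R = 8314 / 13.9 = 598.13 J/(kg.K)
Ve = sqrt(2 * 1.3 / (1.3 - 1) * 598.13 * 3073) = 3991 m/s

3991 m/s


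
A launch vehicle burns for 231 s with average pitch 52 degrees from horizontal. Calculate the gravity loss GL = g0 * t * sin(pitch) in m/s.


GL = 9.81 * 231 * sin(52 deg) = 1786 m/s

1786 m/s


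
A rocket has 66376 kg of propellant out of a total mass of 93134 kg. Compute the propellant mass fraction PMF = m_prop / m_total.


PMF = 66376 / 93134 = 0.713

0.713


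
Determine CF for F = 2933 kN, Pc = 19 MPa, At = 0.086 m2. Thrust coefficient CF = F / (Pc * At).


CF = 2933000 / (19e6 * 0.086) = 1.79

1.79


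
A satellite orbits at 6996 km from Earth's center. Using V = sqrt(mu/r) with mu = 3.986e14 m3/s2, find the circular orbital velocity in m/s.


V = sqrt(3.986e14 / 6996000) = 7548 m/s

7548 m/s


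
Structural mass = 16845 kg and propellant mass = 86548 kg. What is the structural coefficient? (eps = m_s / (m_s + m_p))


eps = 16845 / (16845 + 86548) = 0.1629

0.1629


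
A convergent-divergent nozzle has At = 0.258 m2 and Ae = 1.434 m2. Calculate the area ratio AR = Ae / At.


AR = 1.434 / 0.258 = 5.6

5.6


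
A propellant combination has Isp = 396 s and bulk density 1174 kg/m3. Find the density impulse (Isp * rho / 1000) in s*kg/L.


rho*Isp = 396 * 1174 / 1000 = 465 s*kg/L

465 s*kg/L


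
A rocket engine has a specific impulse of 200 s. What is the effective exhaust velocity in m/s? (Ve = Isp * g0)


Ve = Isp * g0 = 200 * 9.81 = 1962.0 m/s

1962.0 m/s


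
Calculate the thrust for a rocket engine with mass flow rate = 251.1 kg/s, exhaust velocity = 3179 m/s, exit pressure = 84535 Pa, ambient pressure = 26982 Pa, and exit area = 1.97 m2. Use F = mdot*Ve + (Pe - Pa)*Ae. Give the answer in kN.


F = 251.1 * 3179 + (84535 - 26982) * 1.97 = 911626.0 N = 911.6 kN

911.6 kN


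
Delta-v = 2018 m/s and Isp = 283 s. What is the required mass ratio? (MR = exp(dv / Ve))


Ve = 283 * 9.81 = 2776.23 m/s
MR = exp(2018 / 2776.23) = 2.069

2.069


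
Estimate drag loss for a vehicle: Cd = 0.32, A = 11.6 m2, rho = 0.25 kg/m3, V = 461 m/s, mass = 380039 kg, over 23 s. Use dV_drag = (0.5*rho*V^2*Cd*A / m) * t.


D = 0.5 * 0.25 * 461^2 * 0.32 * 11.6 = 98609.74 N
a = 98609.74 / 380039 = 0.2595 m/s2
dV = 0.2595 * 23 = 6.0 m/s

6.0 m/s


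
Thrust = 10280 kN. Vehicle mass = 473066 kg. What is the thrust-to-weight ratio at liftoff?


TWR = 10280000 / (473066 * 9.81) = 2.22

2.22


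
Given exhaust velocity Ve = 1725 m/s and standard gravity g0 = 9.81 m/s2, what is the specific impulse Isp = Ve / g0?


Isp = Ve / g0 = 1725 / 9.81 = 175.8 s

175.8 s


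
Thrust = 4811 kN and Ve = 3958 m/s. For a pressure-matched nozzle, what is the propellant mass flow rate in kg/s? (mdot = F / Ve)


mdot = F / Ve = 4811000 / 3958 = 1215.5 kg/s

1215.5 kg/s


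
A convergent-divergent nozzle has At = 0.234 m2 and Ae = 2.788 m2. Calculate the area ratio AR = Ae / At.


AR = 2.788 / 0.234 = 11.9

11.9


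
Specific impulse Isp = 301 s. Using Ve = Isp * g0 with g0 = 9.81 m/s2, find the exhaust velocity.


Ve = Isp * g0 = 301 * 9.81 = 2952.8 m/s

2952.8 m/s


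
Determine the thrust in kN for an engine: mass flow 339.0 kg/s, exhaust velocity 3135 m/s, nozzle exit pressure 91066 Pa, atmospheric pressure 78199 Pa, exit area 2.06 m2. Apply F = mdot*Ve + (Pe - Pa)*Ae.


F = 339.0 * 3135 + (91066 - 78199) * 2.06 = 1.0893e+06 N = 1089.3 kN

1089.3 kN


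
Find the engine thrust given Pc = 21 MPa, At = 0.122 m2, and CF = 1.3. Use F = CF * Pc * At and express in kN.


F = 1.3 * 21e6 * 0.122 = 3.3306e+06 N = 3330.6 kN

3330.6 kN


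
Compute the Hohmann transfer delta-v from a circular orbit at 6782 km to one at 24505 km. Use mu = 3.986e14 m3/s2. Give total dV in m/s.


V1 = sqrt(mu/r1) = 7666.37 m/s
dV1 = V1*(sqrt(2*r2/(r1+r2)) - 1) = 1928.74 m/s
V2 = sqrt(mu/r2) = 4033.12 m/s
dV2 = V2*(1 - sqrt(2*r1/(r1+r2))) = 1377.58 m/s
Total dV = 3306 m/s

3306 m/s


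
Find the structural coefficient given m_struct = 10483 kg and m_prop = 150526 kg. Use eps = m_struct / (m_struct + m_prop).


eps = 10483 / (10483 + 150526) = 0.0651

0.0651


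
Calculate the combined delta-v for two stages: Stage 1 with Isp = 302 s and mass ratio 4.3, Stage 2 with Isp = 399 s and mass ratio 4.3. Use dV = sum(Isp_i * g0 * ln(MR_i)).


dV1 = 302 * 9.81 * ln(4.3) = 4321.3 m/s
dV2 = 399 * 9.81 * ln(4.3) = 5709.3 m/s
Total dV = 4321.3 + 5709.3 = 10030.6 m/s ~ 10031 m/s

10031 m/s


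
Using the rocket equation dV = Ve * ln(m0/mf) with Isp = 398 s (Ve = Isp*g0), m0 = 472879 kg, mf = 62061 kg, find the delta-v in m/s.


Ve = 398 * 9.81 = 3904.38 m/s
dV = 3904.38 * ln(472879/62061) = 7929 m/s

7929 m/s


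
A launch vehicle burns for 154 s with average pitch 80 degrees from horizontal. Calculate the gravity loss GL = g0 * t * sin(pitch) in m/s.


GL = 9.81 * 154 * sin(80 deg) = 1488 m/s

1488 m/s


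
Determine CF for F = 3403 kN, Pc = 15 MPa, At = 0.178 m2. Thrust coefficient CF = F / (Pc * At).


CF = 3403000 / (15e6 * 0.178) = 1.27

1.27


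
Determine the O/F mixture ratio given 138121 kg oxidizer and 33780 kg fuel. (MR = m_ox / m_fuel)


MR = 138121 / 33780 = 4.09

4.09


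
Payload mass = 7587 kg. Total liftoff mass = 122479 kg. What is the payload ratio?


PR = 7587 / 122479 = 0.0619

0.0619


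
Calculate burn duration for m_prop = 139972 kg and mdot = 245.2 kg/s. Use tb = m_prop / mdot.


tb = 139972 / 245.2 = 570.8 s

570.8 s


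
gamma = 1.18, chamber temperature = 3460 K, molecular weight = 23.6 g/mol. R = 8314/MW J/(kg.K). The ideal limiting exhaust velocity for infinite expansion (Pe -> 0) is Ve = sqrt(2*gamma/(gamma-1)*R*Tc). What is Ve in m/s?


R = 8314 / 23.6 = 352.29 J/(kg.K)
Ve = sqrt(2 * 1.18 / (1.18 - 1) * 352.29 * 3460) = 3998 m/s

3998 m/s


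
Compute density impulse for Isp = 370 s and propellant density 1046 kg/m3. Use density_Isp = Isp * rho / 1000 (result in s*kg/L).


rho*Isp = 370 * 1046 / 1000 = 387 s*kg/L

387 s*kg/L


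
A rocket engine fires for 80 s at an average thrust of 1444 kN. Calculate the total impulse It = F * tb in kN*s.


It = 1444 * 80 = 115520 kN*s

115520 kN*s


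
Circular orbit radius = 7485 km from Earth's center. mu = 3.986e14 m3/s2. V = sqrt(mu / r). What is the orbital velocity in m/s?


V = sqrt(3.986e14 / 7485000) = 7297 m/s

7297 m/s


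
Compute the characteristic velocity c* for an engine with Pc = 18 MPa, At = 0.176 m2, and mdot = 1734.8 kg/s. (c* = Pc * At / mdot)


c* = 18e6 * 0.176 / 1734.8 = 1826 m/s

1826 m/s


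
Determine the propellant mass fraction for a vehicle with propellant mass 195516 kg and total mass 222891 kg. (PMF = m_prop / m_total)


PMF = 195516 / 222891 = 0.877

0.877


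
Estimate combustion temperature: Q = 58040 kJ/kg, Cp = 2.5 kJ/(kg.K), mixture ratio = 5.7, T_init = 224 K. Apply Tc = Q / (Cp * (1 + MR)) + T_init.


Tc = 58040 / (2.5 * (1 + 5.7)) + 224 = 3689 K

3689 K


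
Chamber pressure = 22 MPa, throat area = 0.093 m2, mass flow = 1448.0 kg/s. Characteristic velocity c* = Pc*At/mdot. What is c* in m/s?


c* = 22e6 * 0.093 / 1448.0 = 1413 m/s

1413 m/s


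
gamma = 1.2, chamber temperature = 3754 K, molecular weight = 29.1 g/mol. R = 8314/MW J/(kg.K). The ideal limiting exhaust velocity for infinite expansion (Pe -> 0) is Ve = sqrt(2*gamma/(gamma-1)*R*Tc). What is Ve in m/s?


R = 8314 / 29.1 = 285.7 J/(kg.K)
Ve = sqrt(2 * 1.2 / (1.2 - 1) * 285.7 * 3754) = 3588 m/s

3588 m/s


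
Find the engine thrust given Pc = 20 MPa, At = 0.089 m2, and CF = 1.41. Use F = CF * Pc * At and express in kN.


F = 1.41 * 20e6 * 0.089 = 2.5098e+06 N = 2509.8 kN

2509.8 kN


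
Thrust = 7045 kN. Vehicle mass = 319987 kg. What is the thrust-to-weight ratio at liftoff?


TWR = 7045000 / (319987 * 9.81) = 2.24

2.24


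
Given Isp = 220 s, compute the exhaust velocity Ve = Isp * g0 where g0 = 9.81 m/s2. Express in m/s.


Ve = Isp * g0 = 220 * 9.81 = 2158.2 m/s

2158.2 m/s


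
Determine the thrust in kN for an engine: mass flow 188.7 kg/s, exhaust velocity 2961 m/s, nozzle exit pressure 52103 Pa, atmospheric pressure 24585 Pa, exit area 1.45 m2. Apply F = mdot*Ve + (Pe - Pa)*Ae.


F = 188.7 * 2961 + (52103 - 24585) * 1.45 = 598642.0 N = 598.6 kN

598.6 kN


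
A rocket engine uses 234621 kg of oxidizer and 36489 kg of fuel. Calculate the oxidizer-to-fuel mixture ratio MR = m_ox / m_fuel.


MR = 234621 / 36489 = 6.43

6.43


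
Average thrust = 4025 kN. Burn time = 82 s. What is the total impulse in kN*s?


It = 4025 * 82 = 330050 kN*s

330050 kN*s


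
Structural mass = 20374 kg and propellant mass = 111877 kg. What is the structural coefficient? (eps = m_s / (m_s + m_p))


eps = 20374 / (20374 + 111877) = 0.1541

0.1541


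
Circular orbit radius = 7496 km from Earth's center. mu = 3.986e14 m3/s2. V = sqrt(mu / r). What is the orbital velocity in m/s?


V = sqrt(3.986e14 / 7496000) = 7292 m/s

7292 m/s
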